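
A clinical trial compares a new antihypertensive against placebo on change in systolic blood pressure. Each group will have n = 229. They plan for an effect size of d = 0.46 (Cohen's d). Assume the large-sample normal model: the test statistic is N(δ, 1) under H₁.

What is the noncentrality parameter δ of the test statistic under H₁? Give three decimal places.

The noncentrality parameter scales effect size by the design's sample-size factor: δ = d·√(n/2) = 0.46 × √(229/2) = 4.9222

δ ≈ 4.922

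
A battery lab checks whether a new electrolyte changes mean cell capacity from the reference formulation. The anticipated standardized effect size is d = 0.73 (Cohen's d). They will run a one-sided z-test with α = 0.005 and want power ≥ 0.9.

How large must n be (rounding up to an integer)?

n = 28

Set Φ(δ − 2.576) = 0.9; then δ − 2.576 = Φ⁻¹(0.9) = 1.282, giving δ = 3.857.
δ = d·√n ⇒ n = (δ/d)² = (3.857 / 0.73)² = 27.92.
Rounding up, n = 28.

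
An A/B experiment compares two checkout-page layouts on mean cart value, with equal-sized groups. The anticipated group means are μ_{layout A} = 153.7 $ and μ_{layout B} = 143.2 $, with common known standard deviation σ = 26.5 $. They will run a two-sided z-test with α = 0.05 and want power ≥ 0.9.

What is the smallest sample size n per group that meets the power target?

Standardized effect: d = |μ_{layout A} − μ_{layout B}| / σ = |153.7 − 143.2| / 26.5 = 0.3962
For power 0.9 need Φ(δ − z_{0.025}) = 0.9, so δ = z_{0.025} + z_{0.10} = 1.960 + 1.282 = 3.242.
(For δ > 0 the lower-tail rejection region contributes negligibly to power, so the one-term inversion is standard.)
δ = d·√(n/2) ⇒ n = 2(δ/d)² = 2 × (3.242 / 0.3962)² = 133.86.
Round up to the next whole unit.

n = 134 per group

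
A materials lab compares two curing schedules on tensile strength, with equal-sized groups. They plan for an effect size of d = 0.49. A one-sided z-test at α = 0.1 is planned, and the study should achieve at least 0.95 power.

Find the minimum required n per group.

n = 72 per group

For power 0.95 need Φ(δ − z_{0.1}) = 0.95, so δ = z_{0.1} + z_{0.05} = 1.282 + 1.645 = 2.926.
δ = d·√(n/2) ⇒ n = 2(δ/d)² = 2 × (2.926 / 0.49)² = 71.34.
Round up to the next whole unit.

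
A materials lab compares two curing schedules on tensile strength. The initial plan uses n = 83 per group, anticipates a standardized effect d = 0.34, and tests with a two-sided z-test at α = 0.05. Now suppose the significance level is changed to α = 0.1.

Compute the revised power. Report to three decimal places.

Power ≈ 0.707

δ = d·√(n/2) = 0.34 × √(83/2) = 2.1903 (unchanged). New critical value: z_{0.05} = 1.645.
Revised power = Φ(δ − 1.645) + Φ(−δ − 1.645) = Φ(0.545) + Φ(-3.835) = 0.7073 + 0.0001 = 0.7073.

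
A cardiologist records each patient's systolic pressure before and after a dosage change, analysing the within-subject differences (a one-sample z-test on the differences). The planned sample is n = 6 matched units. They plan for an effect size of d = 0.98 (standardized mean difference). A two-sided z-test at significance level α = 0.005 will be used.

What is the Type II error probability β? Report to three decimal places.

Noncentrality parameter: δ = d·√n = 0.98 × √6 = 2.4005
Critical value for a two-sided test at α = 0.005: z_{α/2} = 2.807.
Power = Φ(δ − 2.807) + Φ(−δ − 2.807) = Φ(-0.407) + Φ(-5.208) = 0.3422 + 0.0000 = 0.3422.
Type II error: β = 1 − power = 1 − 0.3422 = 0.6578.

β ≈ 0.658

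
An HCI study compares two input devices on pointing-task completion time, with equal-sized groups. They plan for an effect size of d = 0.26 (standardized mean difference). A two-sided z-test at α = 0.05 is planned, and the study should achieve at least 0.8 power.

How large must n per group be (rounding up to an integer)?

n = 233 per group

For power 0.8 need Φ(δ − z_{0.025}) = 0.8, so δ = z_{0.025} + z_{0.20} = 1.960 + 0.842 = 2.802.
(Ignoring the negligible lower-tail rejection probability gives the usual closed-form inversion.)
δ = d·√(n/2) ⇒ n = 2(δ/d)² = 2 × (2.802 / 0.26)² = 232.22.
Round up to the next whole unit.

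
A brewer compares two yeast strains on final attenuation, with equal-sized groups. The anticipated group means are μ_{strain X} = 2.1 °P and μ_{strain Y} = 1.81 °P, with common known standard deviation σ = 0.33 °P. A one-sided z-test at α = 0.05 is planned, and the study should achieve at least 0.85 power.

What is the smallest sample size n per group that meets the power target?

Standardized effect: d = |μ_{strain X} − μ_{strain Y}| / σ = |2.1 − 1.81| / 0.33 = 0.8788
For power 0.85 need Φ(δ − z_{0.05}) = 0.85, so δ = z_{0.05} + z_{0.15} = 1.645 + 1.036 = 2.681.
δ = d·√(n/2) ⇒ n = 2(δ/d)² = 2 × (2.681 / 0.8788)² = 18.62.
Rounding up, n = 19 per group.

n = 19 per group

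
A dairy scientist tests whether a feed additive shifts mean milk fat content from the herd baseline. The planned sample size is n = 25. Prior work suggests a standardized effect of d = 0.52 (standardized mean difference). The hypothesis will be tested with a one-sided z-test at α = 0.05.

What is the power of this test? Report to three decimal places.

Noncentrality parameter: δ = d·√n = 0.52 × √25 = 2.6000
Critical value for a one-sided test at α = 0.05: z_α = 1.645.
Power = Φ(δ − 1.645) = Φ(0.955) = 0.8302.

Power ≈ 0.830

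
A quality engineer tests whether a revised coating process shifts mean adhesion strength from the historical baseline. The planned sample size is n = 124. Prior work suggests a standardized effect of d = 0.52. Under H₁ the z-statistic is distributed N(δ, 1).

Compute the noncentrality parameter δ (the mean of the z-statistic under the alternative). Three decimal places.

δ ≈ 5.790

δ = d·√n = 0.52 × √124 = 5.7905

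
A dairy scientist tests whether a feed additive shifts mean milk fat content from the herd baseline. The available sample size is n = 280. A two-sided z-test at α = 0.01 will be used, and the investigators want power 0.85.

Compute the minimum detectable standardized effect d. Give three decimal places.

Need Φ(δ − 2.576) = 0.85, so δ = 2.576 + 1.036 = 3.612.
(The second rejection-region term Φ(−δ − z_{α/2}) is negligible and dropped.)
δ = d·√n ⇒ d = δ/√n = 3.612/√280 = 0.2159.

d ≈ 0.216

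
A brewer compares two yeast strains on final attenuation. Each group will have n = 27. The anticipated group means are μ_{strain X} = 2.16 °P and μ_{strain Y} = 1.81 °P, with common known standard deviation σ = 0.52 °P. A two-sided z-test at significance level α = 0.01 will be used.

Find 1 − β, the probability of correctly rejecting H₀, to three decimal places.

Power ≈ 0.459

Standardized effect: d = |μ_{strain X} − μ_{strain Y}| / σ = |2.16 − 1.81| / 0.52 = 0.6731
Noncentrality parameter: δ = d·√(n/2) = 0.6731 × √(27/2) = 2.4730
Two-sided α = 0.01 → critical value z_{0.005} = 2.576.
Power = Φ(δ − 2.576) + Φ(−δ − 2.576) = Φ(-0.103) + Φ(-5.049) = 0.4591 + 0.0000 = 0.4591.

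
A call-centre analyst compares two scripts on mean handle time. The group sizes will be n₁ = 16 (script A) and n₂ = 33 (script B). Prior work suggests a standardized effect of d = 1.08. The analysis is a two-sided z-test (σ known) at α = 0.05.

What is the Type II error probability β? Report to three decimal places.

β ≈ 0.056

Noncentrality parameter: δ = d / √(1/n₁ + 1/n₂) = 1.08 / √(1/16 + 1/33) = 3.5452
Two-sided α = 0.05 → critical value z_{0.025} = 1.960.
Power = Φ(δ − 1.960) + Φ(−δ − 1.960) = Φ(1.585) + Φ(-5.505) = 0.9435 + 0.0000 = 0.9435.
Type II error: β = 1 − power = 1 − 0.9435 = 0.0565.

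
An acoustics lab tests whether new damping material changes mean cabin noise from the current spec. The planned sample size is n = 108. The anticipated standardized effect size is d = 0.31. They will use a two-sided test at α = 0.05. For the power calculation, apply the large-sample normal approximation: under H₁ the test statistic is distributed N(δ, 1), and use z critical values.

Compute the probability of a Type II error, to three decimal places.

β ≈ 0.104

Noncentrality parameter: δ = d·√n = 0.31 × √108 = 3.2216
Two-sided α = 0.05 → critical value z_{0.025} = 1.960.
Power = Φ(δ − 1.960) + Φ(−δ − 1.960) = Φ(1.262) + Φ(-5.182) = 0.8965 + 0.0000 = 0.8965.
Type II error: β = 1 − power = 1 − 0.8965 = 0.1035.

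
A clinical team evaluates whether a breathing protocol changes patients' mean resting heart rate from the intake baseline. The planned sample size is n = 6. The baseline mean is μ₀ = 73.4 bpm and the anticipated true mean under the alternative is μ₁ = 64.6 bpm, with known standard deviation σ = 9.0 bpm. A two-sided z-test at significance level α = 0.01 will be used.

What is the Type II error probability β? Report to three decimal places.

β ≈ 0.572

Standardized effect: d = |μ₁ − μ₀| / σ = |64.6 − 73.4| / 9.0 = 0.9778
Noncentrality parameter: δ = d·√n = 0.9778 × √6 = 2.3951
Critical value for a two-sided test at α = 0.01: z_{α/2} = 2.576.
Power = Φ(δ − 2.576) + Φ(−δ − 2.576) = Φ(-0.181) + Φ(-4.971) = 0.4283 + 0.0000 = 0.4283.
Type II error: β = 1 − power = 1 − 0.4283 = 0.5717.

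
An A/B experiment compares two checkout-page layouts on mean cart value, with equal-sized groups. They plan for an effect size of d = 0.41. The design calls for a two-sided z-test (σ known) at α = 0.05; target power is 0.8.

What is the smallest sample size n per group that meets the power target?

n = 94 per group

For power 0.8 need Φ(δ − z_{0.025}) = 0.8, so δ = z_{0.025} + z_{0.20} = 1.960 + 0.842 = 2.802.
(The Φ(−δ − z_{α/2}) term is vanishingly small for δ > 0 and is dropped in the standard sample-size formula.)
δ = d·√(n/2) ⇒ n = 2(δ/d)² = 2 × (2.802 / 0.41)² = 93.38.
Round up to the next whole unit.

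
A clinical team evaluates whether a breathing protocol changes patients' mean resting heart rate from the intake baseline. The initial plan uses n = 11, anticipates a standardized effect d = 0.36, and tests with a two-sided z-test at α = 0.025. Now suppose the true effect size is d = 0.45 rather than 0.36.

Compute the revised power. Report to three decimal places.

Power ≈ 0.227

With d = 0.45: δ = d·√n = 0.45 × √11 = 1.4925. Critical value z_{0.0125} = 2.241.
Revised power = Φ(δ − 2.241) + Φ(−δ − 2.241) = Φ(-0.749) + Φ(-3.734) = 0.2270 + 0.0001 = 0.2270.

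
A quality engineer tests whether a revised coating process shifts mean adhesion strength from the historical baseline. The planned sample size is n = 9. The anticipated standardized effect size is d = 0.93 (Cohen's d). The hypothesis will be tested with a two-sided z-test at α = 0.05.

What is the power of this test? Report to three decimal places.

Noncentrality parameter: δ = d·√n = 0.93 × √9 = 2.7900
Critical value for a two-sided test at α = 0.05: z_{α/2} = 1.960.
Power = Φ(δ − 1.960) + Φ(−δ − 1.960) = Φ(0.830) + Φ(-4.750) = 0.7967 + 0.0000 = 0.7967.

Power ≈ 0.797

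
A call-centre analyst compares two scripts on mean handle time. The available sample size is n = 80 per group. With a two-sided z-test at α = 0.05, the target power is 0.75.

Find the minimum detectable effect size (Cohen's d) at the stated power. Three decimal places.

Required noncentrality: δ = z_{0.025} + z_{0.25} = 1.960 + 0.674 = 2.634.
(The second rejection-region term Φ(−δ − z_{α/2}) is negligible and dropped.)
δ = d·√(n/2) ⇒ d = δ/√(n/2) = 2.634/√(80/2) = 0.4165.

d ≈ 0.417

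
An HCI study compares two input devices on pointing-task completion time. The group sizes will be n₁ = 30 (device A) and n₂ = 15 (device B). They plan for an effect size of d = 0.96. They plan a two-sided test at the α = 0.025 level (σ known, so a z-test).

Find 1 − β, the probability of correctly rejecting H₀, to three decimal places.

Power ≈ 0.787

Noncentrality parameter: δ = d / √(1/n₁ + 1/n₂) = 0.96 / √(1/30 + 1/15) = 3.0358
Two-sided α = 0.025 → critical value z_{0.0125} = 2.241.
Power = Φ(δ − 2.241) + Φ(−δ − 2.241) = Φ(0.794) + Φ(-5.277) = 0.7865 + 0.0000 = 0.7865.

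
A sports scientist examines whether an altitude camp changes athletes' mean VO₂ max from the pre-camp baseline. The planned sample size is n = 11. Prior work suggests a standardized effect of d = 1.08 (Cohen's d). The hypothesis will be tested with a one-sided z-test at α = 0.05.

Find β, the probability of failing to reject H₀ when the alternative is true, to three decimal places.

β ≈ 0.026

Noncentrality parameter: δ = d·√n = 1.08 × √11 = 3.5820
One-sided α = 0.05 → critical value z_{0.05} = 1.645.
Power = Φ(δ − 1.645) = Φ(1.937) = 0.9736.
Type II error: β = 1 − power = 1 − 0.9736 = 0.0264.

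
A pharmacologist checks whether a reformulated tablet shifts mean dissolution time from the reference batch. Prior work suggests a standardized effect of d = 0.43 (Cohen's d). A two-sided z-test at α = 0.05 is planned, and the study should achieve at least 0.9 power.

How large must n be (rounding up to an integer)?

n = 57

For power 0.9 need Φ(δ − z_{0.025}) = 0.9, so δ = z_{0.025} + z_{0.10} = 1.960 + 1.282 = 3.242.
(The Φ(−δ − z_{α/2}) term is vanishingly small for δ > 0 and is dropped in the standard sample-size formula.)
δ = d·√n ⇒ n = (δ/d)² = (3.242 / 0.43)² = 56.83.
Round up to the next whole unit.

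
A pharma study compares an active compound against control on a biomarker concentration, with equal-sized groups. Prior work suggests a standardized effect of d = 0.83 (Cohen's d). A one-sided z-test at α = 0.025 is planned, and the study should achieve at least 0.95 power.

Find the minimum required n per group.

Set Φ(δ − 1.960) = 0.95; then δ − 1.960 = Φ⁻¹(0.95) = 1.645, giving δ = 3.605.
δ = d·√(n/2) ⇒ n = 2(δ/d)² = 2 × (3.605 / 0.83)² = 37.73.
Round up to the next whole unit.

n = 38 per group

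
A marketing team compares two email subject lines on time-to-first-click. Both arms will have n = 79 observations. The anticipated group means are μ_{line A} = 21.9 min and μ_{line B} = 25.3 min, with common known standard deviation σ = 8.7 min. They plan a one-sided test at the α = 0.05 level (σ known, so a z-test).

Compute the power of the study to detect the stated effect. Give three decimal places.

Standardized effect: d = |μ_{line A} − μ_{line B}| / σ = |21.9 − 25.3| / 8.7 = 0.3908
Noncentrality parameter: δ = d·√(n/2) = 0.3908 × √(79/2) = 2.4562
One-sided α = 0.05 → critical value z_{0.05} = 1.645.
Power = P(Z > 1.645 − δ) = Φ(0.811) = 0.7914.

Power ≈ 0.791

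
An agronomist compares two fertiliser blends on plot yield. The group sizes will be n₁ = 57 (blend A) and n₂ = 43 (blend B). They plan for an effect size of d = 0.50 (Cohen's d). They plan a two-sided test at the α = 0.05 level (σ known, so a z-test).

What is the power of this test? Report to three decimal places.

Power ≈ 0.697

Noncentrality parameter: δ = d / √(1/n₁ + 1/n₂) = 0.50 / √(1/57 + 1/43) = 2.4754
Critical value for a two-sided test at α = 0.05: z_{α/2} = 1.960.
Power = Φ(δ − 1.960) + Φ(−δ − 1.960) = Φ(0.515) + Φ(-4.435) = 0.6969 + 0.0000 = 0.6969.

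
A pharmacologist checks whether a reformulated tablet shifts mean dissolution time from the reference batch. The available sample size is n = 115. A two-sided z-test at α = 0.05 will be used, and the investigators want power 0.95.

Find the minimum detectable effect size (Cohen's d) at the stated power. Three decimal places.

d ≈ 0.336

Required noncentrality: δ = z_{0.025} + z_{0.05} = 1.960 + 1.645 = 3.605.
(Lower-tail contribution to power is negligible for δ > 0.)
δ = d·√n ⇒ d = δ/√n = 3.605/√115 = 0.3362.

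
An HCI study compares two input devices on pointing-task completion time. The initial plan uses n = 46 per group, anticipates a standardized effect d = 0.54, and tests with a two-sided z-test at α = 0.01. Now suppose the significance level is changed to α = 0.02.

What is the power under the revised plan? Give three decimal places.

δ = d·√(n/2) = 0.54 × √(46/2) = 2.5897 (unchanged). New critical value: z_{0.01} = 2.326.
Revised power = Φ(δ − 2.326) + Φ(−δ − 2.326) = Φ(0.263) + Φ(-4.916) = 0.6039 + 0.0000 = 0.6039.

Power ≈ 0.604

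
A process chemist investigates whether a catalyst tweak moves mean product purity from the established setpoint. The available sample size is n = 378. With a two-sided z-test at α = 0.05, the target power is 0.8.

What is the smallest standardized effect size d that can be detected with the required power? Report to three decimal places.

d ≈ 0.144

Required noncentrality: δ = z_{0.025} + z_{0.20} = 1.960 + 0.842 = 2.802.
(Lower-tail contribution to power is negligible for δ > 0.)
δ = d·√n ⇒ d = δ/√n = 2.802/√378 = 0.1441.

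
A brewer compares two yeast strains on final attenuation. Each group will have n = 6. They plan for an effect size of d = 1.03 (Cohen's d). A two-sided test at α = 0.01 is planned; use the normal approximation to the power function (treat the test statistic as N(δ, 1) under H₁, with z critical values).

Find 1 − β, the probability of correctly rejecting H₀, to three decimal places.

Noncentrality parameter: λ = d·√(n/2) = 1.03 × √(6/2) = 1.7840
Two-sided α = 0.01 → critical value z_{0.005} = 2.576.
Power = Φ(λ − 2.576) + Φ(−λ − 2.576) = Φ(-0.792) + Φ(-4.360) = 0.2142 + 0.0000 = 0.2142.

Power ≈ 0.214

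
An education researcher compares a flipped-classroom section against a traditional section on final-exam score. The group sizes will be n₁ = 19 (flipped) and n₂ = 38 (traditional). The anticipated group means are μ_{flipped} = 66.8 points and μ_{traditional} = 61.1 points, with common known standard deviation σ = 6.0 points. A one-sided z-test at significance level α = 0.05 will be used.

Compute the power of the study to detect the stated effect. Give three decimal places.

Power ≈ 0.959

Standardized effect: d = |μ_{flipped} − μ_{traditional}| / σ = |66.8 − 61.1| / 6.0 = 0.9500
Noncentrality parameter: δ = d / √(1/n₁ + 1/n₂) = 0.9500 / √(1/19 + 1/38) = 3.3811
Critical value for a one-sided test at α = 0.05: z_α = 1.645.
Power = Φ(δ − 1.645) = Φ(1.736) = 0.9587.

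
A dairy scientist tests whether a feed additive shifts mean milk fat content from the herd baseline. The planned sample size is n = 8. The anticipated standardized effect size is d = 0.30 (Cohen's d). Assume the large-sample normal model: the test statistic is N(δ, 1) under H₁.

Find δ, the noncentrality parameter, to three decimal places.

δ = d·√n = 0.30 × √8 = 0.8485

δ ≈ 0.849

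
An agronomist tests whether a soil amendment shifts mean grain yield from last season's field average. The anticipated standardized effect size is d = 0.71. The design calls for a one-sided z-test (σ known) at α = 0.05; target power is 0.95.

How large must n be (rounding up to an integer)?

n = 22

Set Φ(δ − 1.645) = 0.95; then δ − 1.645 = Φ⁻¹(0.95) = 1.645, giving δ = 3.290.
δ = d·√n ⇒ n = (δ/d)² = (3.290 / 0.71)² = 21.47.
Round up to the next whole unit.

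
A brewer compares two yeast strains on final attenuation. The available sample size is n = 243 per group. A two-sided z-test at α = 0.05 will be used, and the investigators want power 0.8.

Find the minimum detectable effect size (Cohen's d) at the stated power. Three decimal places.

Required noncentrality: δ = z_{0.025} + z_{0.20} = 1.960 + 0.842 = 2.802.
(The second rejection-region term Φ(−δ − z_{α/2}) is negligible and dropped.)
δ = d·√(n/2) ⇒ d = δ/√(n/2) = 2.802/√(243/2) = 0.2542.

d ≈ 0.254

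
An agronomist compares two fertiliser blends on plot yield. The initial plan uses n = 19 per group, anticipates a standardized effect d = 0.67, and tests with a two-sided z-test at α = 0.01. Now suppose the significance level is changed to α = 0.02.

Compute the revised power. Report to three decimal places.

δ = d·√(n/2) = 0.67 × √(19/2) = 2.0651 (unchanged). New critical value: z_{0.01} = 2.326.
Revised power = Φ(δ − 2.326) + Φ(−δ − 2.326) = Φ(-0.261) + Φ(-4.391) = 0.3969 + 0.0000 = 0.3969.

Power ≈ 0.397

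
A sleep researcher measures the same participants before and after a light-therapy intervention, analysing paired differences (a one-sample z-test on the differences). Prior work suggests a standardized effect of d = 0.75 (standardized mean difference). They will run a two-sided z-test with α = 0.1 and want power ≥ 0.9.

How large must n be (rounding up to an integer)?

For power 0.9 need Φ(δ − z_{0.05}) = 0.9, so δ = z_{0.05} + z_{0.10} = 1.645 + 1.282 = 2.926.
(The Φ(−δ − z_{α/2}) term is vanishingly small for δ > 0 and is dropped in the standard sample-size formula.)
δ = d·√n ⇒ n = (δ/d)² = (2.926 / 0.75)² = 15.22.
Rounding up, n = 16.

n = 16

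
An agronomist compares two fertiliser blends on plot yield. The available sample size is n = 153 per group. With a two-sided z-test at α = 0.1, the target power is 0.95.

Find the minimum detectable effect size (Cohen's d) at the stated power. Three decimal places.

Need Φ(δ − 1.645) = 0.95, so δ = 1.645 + 1.645 = 3.290.
(The second rejection-region term Φ(−δ − z_{α/2}) is negligible and dropped.)
δ = d·√(n/2) ⇒ d = δ/√(n/2) = 3.290/√(153/2) = 0.3761.

d ≈ 0.376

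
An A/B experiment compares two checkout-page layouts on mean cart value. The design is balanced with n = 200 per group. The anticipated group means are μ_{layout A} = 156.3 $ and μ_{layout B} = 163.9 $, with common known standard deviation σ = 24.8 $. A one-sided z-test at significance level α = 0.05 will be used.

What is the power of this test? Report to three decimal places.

Standardized effect: d = |μ_{layout A} − μ_{layout B}| / σ = |156.3 − 163.9| / 24.8 = 0.3065
Noncentrality parameter: δ = d·√(n/2) = 0.3065 × √(200/2) = 3.0645
One-sided α = 0.05 → critical value z_{0.05} = 1.645.
Power = Φ(δ − 1.645) = Φ(1.420) = 0.9221.

Power ≈ 0.922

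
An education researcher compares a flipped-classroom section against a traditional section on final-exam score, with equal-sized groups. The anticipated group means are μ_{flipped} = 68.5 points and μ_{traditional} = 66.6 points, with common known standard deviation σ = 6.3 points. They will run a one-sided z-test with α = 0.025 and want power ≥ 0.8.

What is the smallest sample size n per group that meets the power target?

Standardized effect: d = |μ_{flipped} − μ_{traditional}| / σ = |68.5 − 66.6| / 6.3 = 0.3016
For power 0.8 need Φ(δ − z_{0.025}) = 0.8, so δ = z_{0.025} + z_{0.20} = 1.960 + 0.842 = 2.802.
δ = d·√(n/2) ⇒ n = 2(δ/d)² = 2 × (2.802 / 0.3016)² = 172.59.
Rounding up, n = 173 per group.

n = 173 per group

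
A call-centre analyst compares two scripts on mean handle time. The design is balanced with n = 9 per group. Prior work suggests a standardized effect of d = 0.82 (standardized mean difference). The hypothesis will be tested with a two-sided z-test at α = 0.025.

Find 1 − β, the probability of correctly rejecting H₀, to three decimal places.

Noncentrality parameter: δ = d·√(n/2) = 0.82 × √(9/2) = 1.7395
Two-sided α = 0.025 → critical value z_{0.0125} = 2.241.
Power = Φ(δ − 2.241) + Φ(−δ − 2.241) = Φ(-0.502) + Φ(-3.981) = 0.3079 + 0.0000 = 0.3079.

Power ≈ 0.308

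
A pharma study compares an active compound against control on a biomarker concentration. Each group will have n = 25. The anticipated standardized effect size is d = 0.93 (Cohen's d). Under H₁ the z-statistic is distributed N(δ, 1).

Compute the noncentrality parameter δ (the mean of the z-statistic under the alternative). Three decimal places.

δ ≈ 3.288

δ = d·√(n/2) = 0.93 × √(25/2) = 3.2880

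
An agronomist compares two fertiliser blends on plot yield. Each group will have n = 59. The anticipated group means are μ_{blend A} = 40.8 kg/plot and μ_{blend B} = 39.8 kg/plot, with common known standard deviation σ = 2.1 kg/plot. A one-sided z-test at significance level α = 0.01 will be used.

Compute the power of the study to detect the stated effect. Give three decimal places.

Standardized effect: d = |μ_{blend A} − μ_{blend B}| / σ = |40.8 − 39.8| / 2.1 = 0.4762
Noncentrality parameter: δ = d·√(n/2) = 0.4762 × √(59/2) = 2.5864
One-sided α = 0.01 → critical value z_{0.01} = 2.326.
Power = P(Z > 2.326 − δ) = Φ(0.260) = 0.6026.

Power ≈ 0.603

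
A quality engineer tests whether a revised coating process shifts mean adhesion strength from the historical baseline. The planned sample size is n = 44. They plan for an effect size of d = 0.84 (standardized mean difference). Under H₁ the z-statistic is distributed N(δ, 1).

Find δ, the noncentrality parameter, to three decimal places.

The noncentrality parameter scales effect size by the design's sample-size factor: δ = d·√n = 0.84 × √44 = 5.5719

δ ≈ 5.572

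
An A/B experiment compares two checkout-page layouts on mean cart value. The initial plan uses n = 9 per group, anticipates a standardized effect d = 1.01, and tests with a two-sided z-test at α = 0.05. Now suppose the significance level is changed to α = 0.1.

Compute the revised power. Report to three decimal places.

Power ≈ 0.691

δ = d·√(n/2) = 1.01 × √(9/2) = 2.1425 (unchanged). New critical value: z_{0.05} = 1.645.
Revised power = Φ(δ − 1.645) + Φ(−δ − 1.645) = Φ(0.498) + Φ(-3.787) = 0.6906 + 0.0001 = 0.6907.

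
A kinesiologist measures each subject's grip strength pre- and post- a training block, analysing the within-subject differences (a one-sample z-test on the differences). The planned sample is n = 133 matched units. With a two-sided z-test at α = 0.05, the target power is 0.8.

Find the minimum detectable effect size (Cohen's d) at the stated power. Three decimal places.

d ≈ 0.243

Required noncentrality: δ = z_{0.025} + z_{0.20} = 1.960 + 0.842 = 2.802.
(Lower-tail contribution to power is negligible for δ > 0.)
δ = d·√n ⇒ d = δ/√n = 2.802/√133 = 0.2429.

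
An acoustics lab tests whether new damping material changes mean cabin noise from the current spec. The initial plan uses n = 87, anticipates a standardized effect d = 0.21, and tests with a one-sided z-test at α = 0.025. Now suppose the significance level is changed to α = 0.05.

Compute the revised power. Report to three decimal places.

δ = d·√n = 0.21 × √87 = 1.9587 (unchanged). New critical value: z_{0.05} = 1.645.
Revised power = Φ(δ − 1.645) = Φ(0.314) = 0.6232.

Power ≈ 0.623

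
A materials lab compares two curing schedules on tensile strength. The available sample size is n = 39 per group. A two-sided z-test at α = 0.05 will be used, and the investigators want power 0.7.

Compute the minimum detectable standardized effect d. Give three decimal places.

d ≈ 0.563

Required noncentrality: δ = z_{0.025} + z_{0.30} = 1.960 + 0.524 = 2.484.
(The second rejection-region term Φ(−δ − z_{α/2}) is negligible and dropped.)
δ = d·√(n/2) ⇒ d = δ/√(n/2) = 2.484/√(39/2) = 0.5626.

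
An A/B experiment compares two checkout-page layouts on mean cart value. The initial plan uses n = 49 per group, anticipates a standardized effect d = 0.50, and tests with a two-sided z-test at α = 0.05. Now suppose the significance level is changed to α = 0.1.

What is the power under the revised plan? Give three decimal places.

δ = d·√(n/2) = 0.50 × √(49/2) = 2.4749 (unchanged). New critical value: z_{0.05} = 1.645.
Revised power = Φ(δ − 1.645) + Φ(−δ − 1.645) = Φ(0.830) + Φ(-4.120) = 0.7967 + 0.0000 = 0.7968.

Power ≈ 0.797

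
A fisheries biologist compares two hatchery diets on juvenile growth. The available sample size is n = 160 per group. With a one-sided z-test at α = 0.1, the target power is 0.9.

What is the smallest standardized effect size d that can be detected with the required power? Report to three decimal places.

d ≈ 0.287

Required noncentrality: δ = z_{0.1} + z_{0.10} = 1.282 + 1.282 = 2.563.
δ = d·√(n/2) ⇒ d = δ/√(n/2) = 2.563/√(160/2) = 0.2866.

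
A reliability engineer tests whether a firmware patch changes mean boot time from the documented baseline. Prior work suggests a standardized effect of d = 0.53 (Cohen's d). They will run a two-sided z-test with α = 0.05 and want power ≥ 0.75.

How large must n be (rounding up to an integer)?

Set Φ(δ − 1.960) = 0.75; then δ − 1.960 = Φ⁻¹(0.75) = 0.674, giving δ = 2.634.
(The Φ(−δ − z_{α/2}) term is vanishingly small for δ > 0 and is dropped in the standard sample-size formula.)
δ = d·√n ⇒ n = (δ/d)² = (2.634 / 0.53)² = 24.71.
Rounding up, n = 25.

n = 25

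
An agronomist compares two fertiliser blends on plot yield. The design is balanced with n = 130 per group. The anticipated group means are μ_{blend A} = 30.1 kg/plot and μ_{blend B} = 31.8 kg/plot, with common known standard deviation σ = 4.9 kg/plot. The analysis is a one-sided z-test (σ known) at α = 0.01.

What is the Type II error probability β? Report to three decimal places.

Standardized effect: d = |μ_{blend A} − μ_{blend B}| / σ = |30.1 − 31.8| / 4.9 = 0.3469
Noncentrality parameter: δ = d·√(n/2) = 0.3469 × √(130/2) = 2.7971
Critical value for a one-sided test at α = 0.01: z_α = 2.326.
Power = Φ(δ − 2.326) = Φ(0.471) = 0.6811.
Type II error: β = 1 − power = 1 − 0.6811 = 0.3189.

β ≈ 0.319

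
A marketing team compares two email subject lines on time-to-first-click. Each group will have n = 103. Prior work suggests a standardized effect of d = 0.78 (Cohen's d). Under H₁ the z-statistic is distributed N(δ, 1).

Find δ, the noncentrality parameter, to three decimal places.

δ ≈ 5.598

δ = d·√(n/2) = 0.78 × √(103/2) = 5.5976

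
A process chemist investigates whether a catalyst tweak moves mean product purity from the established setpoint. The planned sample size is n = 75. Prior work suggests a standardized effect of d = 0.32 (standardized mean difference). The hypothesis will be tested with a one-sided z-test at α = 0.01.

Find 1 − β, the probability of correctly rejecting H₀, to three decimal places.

Power ≈ 0.672

Noncentrality parameter: δ = d·√n = 0.32 × √75 = 2.7713
Critical value for a one-sided test at α = 0.01: z_α = 2.326.
Power = P(Z > 2.326 − δ) = Φ(0.445) = 0.6718.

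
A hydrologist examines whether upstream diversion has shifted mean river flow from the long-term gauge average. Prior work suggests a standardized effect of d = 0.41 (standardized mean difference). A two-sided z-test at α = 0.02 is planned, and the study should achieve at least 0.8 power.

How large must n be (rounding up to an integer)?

n = 60

For power 0.8 need Φ(δ − z_{0.01}) = 0.8, so δ = z_{0.01} + z_{0.20} = 2.326 + 0.842 = 3.168.
(Ignoring the negligible lower-tail rejection probability gives the usual closed-form inversion.)
δ = d·√n ⇒ n = (δ/d)² = (3.168 / 0.41)² = 59.70.
Rounding up, n = 60.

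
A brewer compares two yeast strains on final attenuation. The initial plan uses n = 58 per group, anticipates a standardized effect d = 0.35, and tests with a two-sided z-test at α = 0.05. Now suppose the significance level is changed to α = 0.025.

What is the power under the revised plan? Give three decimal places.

δ = d·√(n/2) = 0.35 × √(58/2) = 1.8848 (unchanged). New critical value: z_{0.0125} = 2.241.
Revised power = Φ(δ − 2.241) + Φ(−δ − 2.241) = Φ(-0.357) + Φ(-4.126) = 0.3607 + 0.0000 = 0.3607.

Power ≈ 0.361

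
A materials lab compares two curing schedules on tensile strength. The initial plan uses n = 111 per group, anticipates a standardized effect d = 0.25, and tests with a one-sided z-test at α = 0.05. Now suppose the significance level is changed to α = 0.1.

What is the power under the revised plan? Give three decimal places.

Power ≈ 0.719

δ = d·√(n/2) = 0.25 × √(111/2) = 1.8625 (unchanged). New critical value: z_{0.1} = 1.282.
Revised power = Φ(δ − 1.282) = Φ(0.581) = 0.7193.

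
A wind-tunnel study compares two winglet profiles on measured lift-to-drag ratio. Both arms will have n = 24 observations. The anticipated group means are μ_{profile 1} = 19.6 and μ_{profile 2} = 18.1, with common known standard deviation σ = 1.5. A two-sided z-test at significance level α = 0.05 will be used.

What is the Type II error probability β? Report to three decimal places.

β ≈ 0.066

Standardized effect: d = |μ_{profile 1} − μ_{profile 2}| / σ = |19.6 − 18.1| / 1.5 = 1.0000
Noncentrality parameter: λ = d·√(n/2) = 1.0000 × √(24/2) = 3.4641
Two-sided α = 0.05 → critical value z_{0.025} = 1.960.
Power = Φ(λ − 1.960) + Φ(−λ − 1.960) = Φ(1.504) + Φ(-5.424) = 0.9337 + 0.0000 = 0.9337.
Type II error: β = 1 − power = 1 − 0.9337 = 0.0663.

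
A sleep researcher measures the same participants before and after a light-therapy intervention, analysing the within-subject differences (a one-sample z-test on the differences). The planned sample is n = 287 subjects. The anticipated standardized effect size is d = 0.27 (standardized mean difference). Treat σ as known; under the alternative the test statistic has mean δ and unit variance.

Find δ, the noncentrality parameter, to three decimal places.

δ ≈ 4.574

δ = d·√n = 0.27 × √287 = 4.5741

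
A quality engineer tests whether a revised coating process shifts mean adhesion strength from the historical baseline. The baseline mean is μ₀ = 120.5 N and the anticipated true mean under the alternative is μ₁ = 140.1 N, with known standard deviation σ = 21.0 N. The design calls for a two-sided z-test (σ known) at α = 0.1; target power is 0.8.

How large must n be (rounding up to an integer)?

Standardized effect: d = |μ₁ − μ₀| / σ = |140.1 − 120.5| / 21.0 = 0.9333
Set Φ(δ − 1.645) = 0.8; then δ − 1.645 = Φ⁻¹(0.8) = 0.842, giving δ = 2.486.
(Ignoring the negligible lower-tail rejection probability gives the usual closed-form inversion.)
δ = d·√n ⇒ n = (δ/d)² = (2.486 / 0.9333)² = 7.10.
Round up to the next whole unit.

n = 8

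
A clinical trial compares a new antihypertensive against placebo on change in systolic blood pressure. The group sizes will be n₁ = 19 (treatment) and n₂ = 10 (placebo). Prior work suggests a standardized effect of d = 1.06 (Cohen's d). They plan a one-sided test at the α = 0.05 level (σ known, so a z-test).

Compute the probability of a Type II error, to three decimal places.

β ≈ 0.143

Noncentrality parameter: δ = d / √(1/n₁ + 1/n₂) = 1.06 / √(1/19 + 1/10) = 2.7132
Critical value for a one-sided test at α = 0.05: z_α = 1.645.
Power = Φ(δ − 1.645) = Φ(1.068) = 0.8573.
Type II error: β = 1 − power = 1 − 0.8573 = 0.1427.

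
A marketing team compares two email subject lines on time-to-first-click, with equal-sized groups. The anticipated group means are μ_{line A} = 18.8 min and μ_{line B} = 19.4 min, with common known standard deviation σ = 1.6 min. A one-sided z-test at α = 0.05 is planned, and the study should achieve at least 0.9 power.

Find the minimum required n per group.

Standardized effect: d = |μ_{line A} − μ_{line B}| / σ = |18.8 − 19.4| / 1.6 = 0.3750
For power 0.9 need Φ(δ − z_{0.05}) = 0.9, so δ = z_{0.05} + z_{0.10} = 1.645 + 1.282 = 2.926.
δ = d·√(n/2) ⇒ n = 2(δ/d)² = 2 × (2.926 / 0.3750)² = 121.80.
Round up to the next whole unit.

n = 122 per group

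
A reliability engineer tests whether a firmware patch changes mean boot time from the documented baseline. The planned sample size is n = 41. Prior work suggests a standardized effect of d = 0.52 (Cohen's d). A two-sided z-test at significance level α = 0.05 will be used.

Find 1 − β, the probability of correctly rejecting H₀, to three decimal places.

Noncentrality parameter: δ = d·√n = 0.52 × √41 = 3.3296
Two-sided α = 0.05 → critical value z_{0.025} = 1.960.
Power = Φ(δ − 1.960) + Φ(−δ − 1.960) = Φ(1.370) + Φ(-5.290) = 0.9146 + 0.0000 = 0.9146.

Power ≈ 0.915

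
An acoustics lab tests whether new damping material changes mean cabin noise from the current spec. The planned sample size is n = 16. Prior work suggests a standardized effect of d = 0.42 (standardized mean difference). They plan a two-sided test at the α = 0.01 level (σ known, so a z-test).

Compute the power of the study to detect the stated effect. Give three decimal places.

Noncentrality parameter: δ = d·√n = 0.42 × √16 = 1.6800
Critical value for a two-sided test at α = 0.01: z_{α/2} = 2.576.
Power = Φ(δ − 2.576) + Φ(−δ − 2.576) = Φ(-0.896) + Φ(-4.256) = 0.1852 + 0.0000 = 0.1852.

Power ≈ 0.185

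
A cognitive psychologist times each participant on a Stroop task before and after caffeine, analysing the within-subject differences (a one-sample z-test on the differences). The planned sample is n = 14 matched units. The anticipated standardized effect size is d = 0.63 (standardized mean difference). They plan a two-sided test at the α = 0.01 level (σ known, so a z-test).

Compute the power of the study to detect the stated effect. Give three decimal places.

Noncentrality parameter: δ = d·√n = 0.63 × √14 = 2.3572
Two-sided α = 0.01 → critical value z_{0.005} = 2.576.
Power = Φ(δ − 2.576) + Φ(−δ − 2.576) = Φ(-0.219) + Φ(-4.933) = 0.4135 + 0.0000 = 0.4135.

Power ≈ 0.413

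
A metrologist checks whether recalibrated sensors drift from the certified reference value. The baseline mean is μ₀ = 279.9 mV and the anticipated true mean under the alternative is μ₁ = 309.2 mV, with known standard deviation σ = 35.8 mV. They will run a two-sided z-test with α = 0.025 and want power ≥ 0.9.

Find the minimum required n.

n = 19

Standardized effect: d = |μ₁ − μ₀| / σ = |309.2 − 279.9| / 35.8 = 0.8184
Set Φ(δ − 2.241) = 0.9; then δ − 2.241 = Φ⁻¹(0.9) = 1.282, giving δ = 3.523.
(Ignoring the negligible lower-tail rejection probability gives the usual closed-form inversion.)
δ = d·√n ⇒ n = (δ/d)² = (3.523 / 0.8184)² = 18.53.
Rounding up, n = 19.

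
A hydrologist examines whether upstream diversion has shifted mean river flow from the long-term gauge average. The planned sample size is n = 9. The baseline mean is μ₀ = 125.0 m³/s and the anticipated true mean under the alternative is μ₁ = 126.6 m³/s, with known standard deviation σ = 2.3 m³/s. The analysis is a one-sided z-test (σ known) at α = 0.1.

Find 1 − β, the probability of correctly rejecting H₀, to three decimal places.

Power ≈ 0.790

Standardized effect: d = |μ₁ − μ₀| / σ = |126.6 − 125.0| / 2.3 = 0.6957
Noncentrality parameter: δ = d·√n = 0.6957 × √9 = 2.0870
Critical value for a one-sided test at α = 0.1: z_α = 1.282.
Power = P(Z > 1.282 − δ) = Φ(0.805) = 0.7897.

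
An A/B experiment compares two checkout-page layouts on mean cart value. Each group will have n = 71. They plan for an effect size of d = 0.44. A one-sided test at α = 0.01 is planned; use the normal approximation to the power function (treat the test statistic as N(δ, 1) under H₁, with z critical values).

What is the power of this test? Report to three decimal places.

Power ≈ 0.616

Noncentrality parameter: δ = d·√(n/2) = 0.44 × √(71/2) = 2.6216
Critical value for a one-sided test at α = 0.01: z_α = 2.326.
Power = Φ(δ − 2.326) = Φ(0.295) = 0.6161.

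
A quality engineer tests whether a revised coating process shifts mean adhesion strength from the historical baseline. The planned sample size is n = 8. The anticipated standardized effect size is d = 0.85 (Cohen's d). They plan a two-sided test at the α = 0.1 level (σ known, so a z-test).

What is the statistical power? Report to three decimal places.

Noncentrality parameter: δ = d·√n = 0.85 × √8 = 2.4042
Two-sided α = 0.1 → critical value z_{0.05} = 1.645.
Power = Φ(δ − 1.645) + Φ(−δ − 1.645) = Φ(0.759) + Φ(-4.049) = 0.7762 + 0.0000 = 0.7762.

Power ≈ 0.776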